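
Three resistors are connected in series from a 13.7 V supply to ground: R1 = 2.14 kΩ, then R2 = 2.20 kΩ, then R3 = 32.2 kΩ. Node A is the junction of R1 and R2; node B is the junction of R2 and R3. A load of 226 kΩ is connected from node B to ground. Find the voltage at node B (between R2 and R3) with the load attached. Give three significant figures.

At node B, R3 is in parallel with the load: R3‖R_L = 28.18 kΩ.
Below node A the resistance is R2 + (R3‖R_L) = 30.38 kΩ, so V_A = 13.7 × 30.38/32.52 = 12.80 V.
Then V_B = V_A × (R3‖R_L)/(R2 + R3‖R_L) = 12.80 × 28.18/30.38 = 11.9 V.

V ≈ 11.9 V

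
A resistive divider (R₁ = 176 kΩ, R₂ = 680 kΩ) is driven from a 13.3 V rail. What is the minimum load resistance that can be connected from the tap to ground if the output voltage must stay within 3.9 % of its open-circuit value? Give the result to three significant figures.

R_L(min) ≈ 3.45 MΩ

Output resistance R_th = R₁‖R₂ = (176 × 680)/856.0 = 139.8 kΩ.
The fractional drop is R_th/(R_th + R_L); requiring this ≤ 0.0390 gives R_L ≥ R_th(1/0.0390 − 1) = 139.8 × 24.64 = 3.45 MΩ.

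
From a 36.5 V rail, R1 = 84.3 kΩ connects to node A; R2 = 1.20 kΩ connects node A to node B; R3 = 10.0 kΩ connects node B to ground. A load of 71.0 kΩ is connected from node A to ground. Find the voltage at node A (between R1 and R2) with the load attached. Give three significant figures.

Below node A the series string R2+R3 = 11.20 kΩ sits in parallel with the 71.0 kΩ load: 9.674 kΩ.
V_A = 36.5 × 9.674/(84.3 + 9.674) = 3.76 V.

V ≈ 3.76 V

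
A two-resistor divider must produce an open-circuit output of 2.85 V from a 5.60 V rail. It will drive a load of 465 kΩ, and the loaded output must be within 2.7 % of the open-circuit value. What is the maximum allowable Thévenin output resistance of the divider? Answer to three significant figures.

R_th ≤ 12.9 kΩ

Loading drop = R_th/(R_th + R_L) ≤ 0.0270, so R_th ≤ R_L · ε/(1−ε) = 465 kΩ × 0.0270/0.9730 = 12.9 kΩ.
(Any R1, R2 with R2/(R1+R2) = 0.509 and R1‖R2 ≤ 12.9 kΩ will meet the spec.)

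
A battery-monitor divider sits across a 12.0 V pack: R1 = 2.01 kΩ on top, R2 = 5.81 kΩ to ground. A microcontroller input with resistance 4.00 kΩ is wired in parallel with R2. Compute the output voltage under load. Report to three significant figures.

V_out ≈ 6.49 V

The load sits in parallel with R2: R2‖R_L = (5.81 × 4.00) / (5.81 + 4.00) = 2.369 kΩ.
V_out = 12.0 × 2.369 / (2.01 + 2.369) = 12.0 × 2.369/4.379 = 6.49 V.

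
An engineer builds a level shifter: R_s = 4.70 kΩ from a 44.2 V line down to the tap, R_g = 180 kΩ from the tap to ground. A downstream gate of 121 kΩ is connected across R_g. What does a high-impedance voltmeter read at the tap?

The load sits in parallel with R_g: R_g‖R_L = (180 × 121) / (180 + 121) = 72.36 kΩ.
V_out = 44.2 × 72.36 / (4.70 + 72.36) = 44.2 × 72.36/77.06 = 41.5 V.

V_out ≈ 41.5 V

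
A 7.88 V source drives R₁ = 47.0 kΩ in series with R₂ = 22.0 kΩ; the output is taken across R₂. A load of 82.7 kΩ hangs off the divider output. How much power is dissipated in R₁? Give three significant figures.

Total resistance from the source is R₁ + (R₂‖R_L) = 64.38 kΩ, so I = 7.88/64.38 kΩ = 0.1224 mA.
P = I²·R₁ = (0.1224 mA)² × 47.0 kΩ = 0.704 mW.

P ≈ 0.704 mW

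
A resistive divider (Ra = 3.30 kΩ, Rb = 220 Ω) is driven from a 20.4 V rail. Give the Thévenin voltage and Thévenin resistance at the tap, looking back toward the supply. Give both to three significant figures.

V_th is the open-circuit tap voltage: 20.4 × 220/(3300 + 220) = 1.27 V.
With the supply zeroed, Ra and Rb appear in parallel from the tap: R_th = Ra‖Rb = (3300 × 220)/3520 = 206 Ω.

V_th = 1.27 V, R_th = 206 Ω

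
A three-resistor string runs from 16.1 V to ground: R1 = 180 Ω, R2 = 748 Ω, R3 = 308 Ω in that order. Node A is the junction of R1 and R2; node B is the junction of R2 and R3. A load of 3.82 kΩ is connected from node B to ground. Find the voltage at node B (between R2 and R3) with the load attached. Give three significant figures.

V ≈ 3.78 V

At node B, R3 is in parallel with the load: R3‖R_L = 285.0 Ω.
Below node A the resistance is R2 + (R3‖R_L) = 1033 Ω, so V_A = 16.1 × 1033/1213 = 13.71 V.
Then V_B = V_A × (R3‖R_L)/(R2 + R3‖R_L) = 13.71 × 285.0/1033 = 3.78 V.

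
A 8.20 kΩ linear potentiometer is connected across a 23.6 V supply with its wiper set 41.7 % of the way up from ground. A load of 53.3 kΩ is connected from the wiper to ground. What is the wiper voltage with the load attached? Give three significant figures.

The wiper splits the pot into (1−α)R = 4.781 kΩ above and αR = 3.419 kΩ below.
Lower section ‖ load = 3.213 kΩ.
V_wiper = 23.6 × 3.213/(4.781 + 3.213) = 9.49 V.

V ≈ 9.49 V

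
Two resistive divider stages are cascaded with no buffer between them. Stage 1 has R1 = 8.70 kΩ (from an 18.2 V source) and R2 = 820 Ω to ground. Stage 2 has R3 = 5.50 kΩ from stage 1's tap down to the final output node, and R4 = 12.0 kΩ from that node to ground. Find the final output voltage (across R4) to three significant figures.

V_out ≈ 1.03 V

Stage 2 presents R3+R4 = 17500 Ω as a load on stage 1's tap.
Stage 1's lower leg becomes R2‖(R3+R4) = 783.3 Ω, so V_mid = 18.2 × 783.3/9483 = 1.503 V.
Stage 2 is itself unloaded: V_out = V_mid × R4/(R3+R4) = 1.503 × 12000/17500 = 1.03 V.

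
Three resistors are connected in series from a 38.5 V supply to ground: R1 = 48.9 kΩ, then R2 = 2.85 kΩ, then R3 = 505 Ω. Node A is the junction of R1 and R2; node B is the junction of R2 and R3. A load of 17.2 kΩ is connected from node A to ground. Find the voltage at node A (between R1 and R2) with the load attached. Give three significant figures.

V ≈ 2.09 V

Below node A the series string R2+R3 = 3355 Ω sits in parallel with the 17200 Ω load: 2807 Ω.
V_A = 38.5 × 2807/(48900 + 2807) = 2.09 V.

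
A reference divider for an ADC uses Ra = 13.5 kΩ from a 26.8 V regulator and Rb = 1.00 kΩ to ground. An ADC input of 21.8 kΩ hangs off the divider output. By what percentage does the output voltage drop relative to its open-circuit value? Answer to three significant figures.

4.10 %

The divider's output (Thévenin) resistance is Ra‖Rb = 0.9310 kΩ.
Fractional drop under load = R_th/(R_th + R_L) = 0.9310 / (0.9310 + 21.8) = 0.04096.
So the output falls by 4.10 %.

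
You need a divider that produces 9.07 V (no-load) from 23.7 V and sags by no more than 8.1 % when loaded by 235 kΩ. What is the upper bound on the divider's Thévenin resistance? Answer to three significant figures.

Loading drop = R_th/(R_th + R_L) ≤ 0.0810, so R_th ≤ R_L · ε/(1−ε) = 235 kΩ × 0.0810/0.9190 = 20.7 kΩ.
(Any R1, R2 with R2/(R1+R2) = 0.383 and R1‖R2 ≤ 20.7 kΩ will meet the spec.)

R_th ≤ 20.7 kΩ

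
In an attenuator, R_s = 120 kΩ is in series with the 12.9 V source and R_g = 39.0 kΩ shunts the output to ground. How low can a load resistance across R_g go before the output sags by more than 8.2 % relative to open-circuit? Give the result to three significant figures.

Output resistance R_th = R_s‖R_g = (120 × 39.0)/159.0 = 29.43 kΩ.
The fractional drop is R_th/(R_th + R_L); requiring this ≤ 0.0820 gives R_L ≥ R_th(1/0.0820 − 1) = 29.43 × 11.20 = 330 kΩ.

R_L(min) ≈ 330 kΩ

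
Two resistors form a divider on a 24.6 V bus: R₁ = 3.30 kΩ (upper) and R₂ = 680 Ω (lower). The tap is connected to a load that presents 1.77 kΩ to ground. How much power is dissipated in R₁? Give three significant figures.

P ≈ 139 mW

Total resistance from the source is R₁ + (R₂‖R_L) = 3791 Ω, so I = 24.6/3791 Ω = 6.489 mA.
P = I²·R₁ = (6.489 mA)² × 3.30 kΩ = 139 mW.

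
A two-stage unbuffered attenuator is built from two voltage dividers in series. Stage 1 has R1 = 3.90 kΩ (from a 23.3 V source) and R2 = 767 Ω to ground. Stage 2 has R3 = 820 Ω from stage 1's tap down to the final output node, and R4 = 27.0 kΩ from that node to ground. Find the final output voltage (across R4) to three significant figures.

Stage 2 presents R3+R4 = 27820 Ω as a load on stage 1's tap.
Stage 1's lower leg becomes R2‖(R3+R4) = 746.4 Ω, so V_mid = 23.3 × 746.4/4646 = 3.743 V.
Stage 2 is itself unloaded: V_out = V_mid × R4/(R3+R4) = 3.743 × 27000/27820 = 3.63 V.

V_out ≈ 3.63 V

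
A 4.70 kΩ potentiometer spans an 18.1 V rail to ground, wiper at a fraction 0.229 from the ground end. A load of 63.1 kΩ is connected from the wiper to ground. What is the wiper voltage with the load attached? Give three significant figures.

The wiper splits the pot into (1−α)R = 3.624 kΩ above and αR = 1.076 kΩ below.
Lower section ‖ load = 1.058 kΩ.
V_wiper = 18.1 × 1.058/(3.624 + 1.058) = 4.09 V.

V ≈ 4.09 V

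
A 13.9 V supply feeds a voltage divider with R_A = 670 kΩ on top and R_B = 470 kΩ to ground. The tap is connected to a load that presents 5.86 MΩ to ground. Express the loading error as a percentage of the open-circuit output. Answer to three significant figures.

4.50 %

The divider's output (Thévenin) resistance is R_A‖R_B = 276.2 kΩ.
Fractional drop under load = R_th/(R_th + R_L) = 276.2 / (276.2 + 5860) = 0.04502.
So the output falls by 4.50 %.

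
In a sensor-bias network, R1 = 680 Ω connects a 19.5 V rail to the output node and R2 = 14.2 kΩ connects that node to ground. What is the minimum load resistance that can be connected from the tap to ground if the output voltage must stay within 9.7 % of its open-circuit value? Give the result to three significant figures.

R_L(min) ≈ 6.04 kΩ

Output resistance R_th = R1‖R2 = (680 × 14200)/14880 = 648.9 Ω.
The fractional drop is R_th/(R_th + R_L); requiring this ≤ 0.0970 gives R_L ≥ R_th(1/0.0970 − 1) = 648.9 × 9.309 = 6.04 kΩ.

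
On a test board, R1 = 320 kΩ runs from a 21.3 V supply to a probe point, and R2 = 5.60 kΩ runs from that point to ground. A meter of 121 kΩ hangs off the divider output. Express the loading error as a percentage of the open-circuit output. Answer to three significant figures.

The divider's output (Thévenin) resistance is R1‖R2 = 5.504 kΩ.
Fractional drop under load = R_th/(R_th + R_L) = 5.504 / (5.504 + 121) = 0.04351.
So the output falls by 4.35 %.

4.35 %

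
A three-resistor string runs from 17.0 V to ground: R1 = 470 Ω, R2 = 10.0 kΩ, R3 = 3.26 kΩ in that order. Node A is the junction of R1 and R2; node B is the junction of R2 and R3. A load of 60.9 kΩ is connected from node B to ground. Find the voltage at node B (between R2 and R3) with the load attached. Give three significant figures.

V ≈ 3.88 V

At node B, R3 is in parallel with the load: R3‖R_L = 3094 Ω.
Below node A the resistance is R2 + (R3‖R_L) = 13090 Ω, so V_A = 17.0 × 13090/13560 = 16.41 V.
Then V_B = V_A × (R3‖R_L)/(R2 + R3‖R_L) = 16.41 × 3094/13090 = 3.88 V.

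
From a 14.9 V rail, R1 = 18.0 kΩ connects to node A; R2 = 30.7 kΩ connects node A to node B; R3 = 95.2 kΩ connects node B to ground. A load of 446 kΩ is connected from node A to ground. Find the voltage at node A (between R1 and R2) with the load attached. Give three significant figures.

Below node A the series string R2+R3 = 125.9 kΩ sits in parallel with the 446 kΩ load: 98.18 kΩ.
V_A = 14.9 × 98.18/(18.0 + 98.18) = 12.6 V.

V ≈ 12.6 V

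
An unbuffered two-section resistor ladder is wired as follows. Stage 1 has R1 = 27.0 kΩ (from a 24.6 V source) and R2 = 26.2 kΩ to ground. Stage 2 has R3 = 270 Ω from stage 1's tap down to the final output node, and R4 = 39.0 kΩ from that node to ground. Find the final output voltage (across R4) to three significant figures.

Stage 2 presents R3+R4 = 39270 Ω as a load on stage 1's tap.
Stage 1's lower leg becomes R2‖(R3+R4) = 15720 Ω, so V_mid = 24.6 × 15720/42720 = 9.050 V.
Stage 2 is itself unloaded: V_out = V_mid × R4/(R3+R4) = 9.050 × 39000/39270 = 8.99 V.

V_out ≈ 8.99 V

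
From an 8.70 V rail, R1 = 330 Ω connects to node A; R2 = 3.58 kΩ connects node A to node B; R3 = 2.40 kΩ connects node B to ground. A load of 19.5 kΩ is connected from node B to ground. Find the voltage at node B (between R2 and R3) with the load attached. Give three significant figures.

V ≈ 3.07 V

At node B, R3 is in parallel with the load: R3‖R_L = 2137 Ω.
Below node A the resistance is R2 + (R3‖R_L) = 5717 Ω, so V_A = 8.70 × 5717/6047 = 8.225 V.
Then V_B = V_A × (R3‖R_L)/(R2 + R3‖R_L) = 8.225 × 2137/5717 = 3.07 V.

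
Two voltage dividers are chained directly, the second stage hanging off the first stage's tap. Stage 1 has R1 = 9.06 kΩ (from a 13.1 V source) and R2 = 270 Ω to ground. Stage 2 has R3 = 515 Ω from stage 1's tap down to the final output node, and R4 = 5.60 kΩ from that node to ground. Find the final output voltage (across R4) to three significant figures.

V_out ≈ 0.333 V

Stage 2 presents R3+R4 = 6115 Ω as a load on stage 1's tap.
Stage 1's lower leg becomes R2‖(R3+R4) = 258.6 Ω, so V_mid = 13.1 × 258.6/9319 = 0.3635 V.
Stage 2 is itself unloaded: V_out = V_mid × R4/(R3+R4) = 0.3635 × 5600/6115 = 0.333 V.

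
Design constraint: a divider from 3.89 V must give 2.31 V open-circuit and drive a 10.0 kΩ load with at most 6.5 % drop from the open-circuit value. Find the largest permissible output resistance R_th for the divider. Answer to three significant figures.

Loading drop = R_th/(R_th + R_L) ≤ 0.0650, so R_th ≤ R_L · ε/(1−ε) = 10.0 kΩ × 0.0650/0.9350 = 695 Ω.

R_th ≤ 695 Ω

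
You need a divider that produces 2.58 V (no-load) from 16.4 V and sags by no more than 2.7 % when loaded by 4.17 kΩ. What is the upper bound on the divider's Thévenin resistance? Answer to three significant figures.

R_th ≤ 116 Ω

Loading drop = R_th/(R_th + R_L) ≤ 0.0270, so R_th ≤ R_L · ε/(1−ε) = 4.17 kΩ × 0.0270/0.9730 = 116 Ω.
(Any R1, R2 with R2/(R1+R2) = 0.157 and R1‖R2 ≤ 116 Ω will meet the spec.)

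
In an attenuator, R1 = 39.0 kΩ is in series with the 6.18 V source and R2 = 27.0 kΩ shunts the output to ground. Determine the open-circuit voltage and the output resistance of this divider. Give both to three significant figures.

V_th = 2.53 V, R_th = 16.0 kΩ

V_th is the open-circuit tap voltage: 6.18 × 27.0/(39.0 + 27.0) = 2.53 V.
With the supply zeroed, R1 and R2 appear in parallel from the tap: R_th = R1‖R2 = (39.0 × 27.0)/66.00 = 16.0 kΩ.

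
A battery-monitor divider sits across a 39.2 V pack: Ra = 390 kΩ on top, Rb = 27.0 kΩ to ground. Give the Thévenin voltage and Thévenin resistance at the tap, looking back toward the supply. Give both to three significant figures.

V_th is the open-circuit tap voltage: 39.2 × 27.0/(390 + 27.0) = 2.54 V.
With the supply zeroed, Ra and Rb appear in parallel from the tap: R_th = Ra‖Rb = (390 × 27.0)/417.0 = 25.3 kΩ.

V_th = 2.54 V, R_th = 25.3 kΩ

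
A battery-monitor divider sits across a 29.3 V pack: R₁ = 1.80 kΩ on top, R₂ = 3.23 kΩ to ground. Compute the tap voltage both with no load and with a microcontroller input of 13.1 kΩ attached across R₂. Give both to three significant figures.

Open-circuit: V = 29.3 × 3.23/(1.80 + 3.23) = 18.8 V.
With the load, R₂ becomes R₂‖R_L = 2.591 kΩ, so V = 29.3 × 2.591/4.391 = 17.3 V.

Unloaded: 18.8 V; loaded: 17.3 V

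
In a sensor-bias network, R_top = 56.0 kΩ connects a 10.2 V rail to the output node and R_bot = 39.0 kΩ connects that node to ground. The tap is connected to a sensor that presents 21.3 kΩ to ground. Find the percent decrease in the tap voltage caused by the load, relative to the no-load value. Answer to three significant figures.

Unloaded V = 10.2 × 39.0/95.00 = 4.187 V.
Loaded: R_bot‖R_L = 13.78 kΩ, giving V = 10.2 × 13.78/69.78 = 2.014 V.
Drop = (4.187 − 2.014) / 4.187 = 51.9 %.

51.9 %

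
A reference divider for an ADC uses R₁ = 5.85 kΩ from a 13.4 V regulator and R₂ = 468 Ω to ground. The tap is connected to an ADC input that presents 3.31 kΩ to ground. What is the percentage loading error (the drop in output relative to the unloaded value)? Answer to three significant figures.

11.6 %

The divider's output (Thévenin) resistance is R₁‖R₂ = 433.3 Ω.
Fractional drop under load = R_th/(R_th + R_L) = 433.3 / (433.3 + 3310) = 0.1158.
So the output falls by 11.6 %.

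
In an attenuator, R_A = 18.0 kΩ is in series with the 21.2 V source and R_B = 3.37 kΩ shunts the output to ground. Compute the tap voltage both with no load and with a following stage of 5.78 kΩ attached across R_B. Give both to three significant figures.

Open-circuit: V = 21.2 × 3.37/(18.0 + 3.37) = 3.34 V.
With the load, R_B becomes R_B‖R_L = 2.129 kΩ, so V = 21.2 × 2.129/20.13 = 2.24 V.

Unloaded: 3.34 V; loaded: 2.24 V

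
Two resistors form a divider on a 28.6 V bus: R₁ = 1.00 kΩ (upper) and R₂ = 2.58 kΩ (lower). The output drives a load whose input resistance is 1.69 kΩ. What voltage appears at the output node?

V_out ≈ 14.4 V

The load sits in parallel with R₂: R₂‖R_L = (2.58 × 1.69) / (2.58 + 1.69) = 1.021 kΩ.
V_out = 28.6 × 1.021 / (1.00 + 1.021) = 28.6 × 1.021/2.021 = 14.4 V.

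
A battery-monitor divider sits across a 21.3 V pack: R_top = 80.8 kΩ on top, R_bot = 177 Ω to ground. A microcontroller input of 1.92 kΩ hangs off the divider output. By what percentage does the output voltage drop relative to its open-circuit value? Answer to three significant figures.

The divider's output (Thévenin) resistance is R_top‖R_bot = 176.6 Ω.
Fractional drop under load = R_th/(R_th + R_L) = 176.6 / (176.6 + 1920) = 0.08424.
So the output falls by 8.42 %.

8.42 %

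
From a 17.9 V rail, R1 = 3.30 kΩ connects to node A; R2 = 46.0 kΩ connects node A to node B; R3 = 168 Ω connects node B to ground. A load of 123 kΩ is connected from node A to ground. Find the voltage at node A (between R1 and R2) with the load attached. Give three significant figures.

V ≈ 16.3 V

Below node A the series string R2+R3 = 46170 Ω sits in parallel with the 123000 Ω load: 33570 Ω.
V_A = 17.9 × 33570/(3300 + 33570) = 16.3 V.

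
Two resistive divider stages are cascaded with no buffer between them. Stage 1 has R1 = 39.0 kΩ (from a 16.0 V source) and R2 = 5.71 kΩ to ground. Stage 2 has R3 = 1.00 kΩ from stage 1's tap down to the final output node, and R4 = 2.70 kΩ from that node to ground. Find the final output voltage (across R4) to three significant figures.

Stage 2 presents R3+R4 = 3.700 kΩ as a load on stage 1's tap.
Stage 1's lower leg becomes R2‖(R3+R4) = 2.245 kΩ, so V_mid = 16.0 × 2.245/41.25 = 0.8710 V.
Stage 2 is itself unloaded: V_out = V_mid × R4/(R3+R4) = 0.8710 × 2.70/3.700 = 0.636 V.

V_out ≈ 0.636 V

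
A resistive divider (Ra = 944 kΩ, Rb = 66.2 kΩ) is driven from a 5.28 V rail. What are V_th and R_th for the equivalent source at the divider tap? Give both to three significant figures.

V_th = 0.346 V, R_th = 61.9 kΩ

V_th is the open-circuit tap voltage: 5.28 × 66.2/(944 + 66.2) = 0.346 V.
With the supply zeroed, Ra and Rb appear in parallel from the tap: R_th = Ra‖Rb = (944 × 66.2)/1010 = 61.9 kΩ.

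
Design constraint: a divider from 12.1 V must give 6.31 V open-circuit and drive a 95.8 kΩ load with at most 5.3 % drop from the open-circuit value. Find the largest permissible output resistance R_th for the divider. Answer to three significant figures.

Loading drop = R_th/(R_th + R_L) ≤ 0.0530, so R_th ≤ R_L · ε/(1−ε) = 95.8 kΩ × 0.0530/0.9470 = 5.36 kΩ.
(Any R1, R2 with R2/(R1+R2) = 0.521 and R1‖R2 ≤ 5.36 kΩ will meet the spec.)

R_th ≤ 5.36 kΩ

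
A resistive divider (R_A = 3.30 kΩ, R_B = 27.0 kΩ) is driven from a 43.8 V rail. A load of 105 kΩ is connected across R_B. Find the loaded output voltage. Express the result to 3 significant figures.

V_out ≈ 38.0 V

The load sits in parallel with R_B: R_B‖R_L = (27.0 × 105) / (27.0 + 105) = 21.48 kΩ.
V_out = 43.8 × 21.48 / (3.30 + 21.48) = 43.8 × 21.48/24.78 = 38.0 V.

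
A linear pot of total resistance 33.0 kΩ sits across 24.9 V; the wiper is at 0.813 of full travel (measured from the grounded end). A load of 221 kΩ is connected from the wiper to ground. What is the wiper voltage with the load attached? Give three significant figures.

The wiper splits the pot into (1−α)R = 6.171 kΩ above and αR = 26.83 kΩ below.
Lower section ‖ load = 23.92 kΩ.
V_wiper = 24.9 × 23.92/(6.171 + 23.92) = 19.8 V.

V ≈ 19.8 V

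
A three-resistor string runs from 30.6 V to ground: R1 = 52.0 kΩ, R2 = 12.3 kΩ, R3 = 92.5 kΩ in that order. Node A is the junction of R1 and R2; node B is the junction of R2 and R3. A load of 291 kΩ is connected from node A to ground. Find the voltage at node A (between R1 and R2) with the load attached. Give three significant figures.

Below node A the series string R2+R3 = 104.8 kΩ sits in parallel with the 291 kΩ load: 77.05 kΩ.
V_A = 30.6 × 77.05/(52.0 + 77.05) = 18.3 V.

V ≈ 18.3 V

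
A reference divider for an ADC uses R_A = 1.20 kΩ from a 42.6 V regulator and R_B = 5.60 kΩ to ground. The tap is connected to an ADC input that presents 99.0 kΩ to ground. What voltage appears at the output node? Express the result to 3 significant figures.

V_out ≈ 34.7 V

The load sits in parallel with R_B: R_B‖R_L = (5.60 × 99.0) / (5.60 + 99.0) = 5.300 kΩ.
V_out = 42.6 × 5.300 / (1.20 + 5.300) = 42.6 × 5.300/6.500 = 34.7 V.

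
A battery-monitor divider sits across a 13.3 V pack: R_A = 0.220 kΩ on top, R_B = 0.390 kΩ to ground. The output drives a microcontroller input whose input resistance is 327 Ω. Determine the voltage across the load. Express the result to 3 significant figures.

V_out ≈ 5.95 V

The load sits in parallel with R_B: R_B‖R_L = (390 × 327) / (390 + 327) = 177.9 Ω.
V_out = 13.3 × 177.9 / (220 + 177.9) = 13.3 × 177.9/397.9 = 5.95 V.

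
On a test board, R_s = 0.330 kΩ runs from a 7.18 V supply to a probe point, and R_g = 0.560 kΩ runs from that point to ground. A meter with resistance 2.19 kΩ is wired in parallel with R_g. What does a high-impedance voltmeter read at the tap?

The load sits in parallel with R_g: R_g‖R_L = (560 × 2190) / (560 + 2190) = 446.0 Ω.
V_out = 7.18 × 446.0 / (330 + 446.0) = 7.18 × 446.0/776.0 = 4.13 V.
(Unloaded it would have been 4.52 V.)

V_out ≈ 4.13 V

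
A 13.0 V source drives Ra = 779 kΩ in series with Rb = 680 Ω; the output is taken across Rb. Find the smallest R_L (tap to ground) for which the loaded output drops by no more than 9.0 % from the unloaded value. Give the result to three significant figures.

Output resistance R_th = Ra‖Rb = (779000 × 680)/779700 = 679.4 Ω.
The fractional drop is R_th/(R_th + R_L); requiring this ≤ 0.0900 gives R_L ≥ R_th(1/0.0900 − 1) = 679.4 × 10.11 = 6.87 kΩ.

R_L(min) ≈ 6.87 kΩ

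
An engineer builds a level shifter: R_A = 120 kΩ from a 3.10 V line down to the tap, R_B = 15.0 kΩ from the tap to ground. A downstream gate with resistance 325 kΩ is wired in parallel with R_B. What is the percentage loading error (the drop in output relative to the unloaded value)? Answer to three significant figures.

The divider's output (Thévenin) resistance is R_A‖R_B = 13.33 kΩ.
Fractional drop under load = R_th/(R_th + R_L) = 13.33 / (13.33 + 325) = 0.03941.
So the output falls by 3.94 %.

3.94 %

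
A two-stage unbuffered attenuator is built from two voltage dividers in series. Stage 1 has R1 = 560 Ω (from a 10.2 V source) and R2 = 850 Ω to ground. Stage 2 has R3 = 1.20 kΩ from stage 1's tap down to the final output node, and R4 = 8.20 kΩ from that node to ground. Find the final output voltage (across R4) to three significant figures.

V_out ≈ 5.18 V

Stage 2 presents R3+R4 = 9400 Ω as a load on stage 1's tap.
Stage 1's lower leg becomes R2‖(R3+R4) = 779.5 Ω, so V_mid = 10.2 × 779.5/1340 = 5.936 V.
Stage 2 is itself unloaded: V_out = V_mid × R4/(R3+R4) = 5.936 × 8200/9400 = 5.18 V.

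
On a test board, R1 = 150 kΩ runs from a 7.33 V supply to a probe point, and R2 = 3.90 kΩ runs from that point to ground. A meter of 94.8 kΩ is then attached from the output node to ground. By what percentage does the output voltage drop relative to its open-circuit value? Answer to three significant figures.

3.86 %

The divider's output (Thévenin) resistance is R1‖R2 = 3.801 kΩ.
Fractional drop under load = R_th/(R_th + R_L) = 3.801 / (3.801 + 94.8) = 0.03855.
So the output falls by 3.86 %.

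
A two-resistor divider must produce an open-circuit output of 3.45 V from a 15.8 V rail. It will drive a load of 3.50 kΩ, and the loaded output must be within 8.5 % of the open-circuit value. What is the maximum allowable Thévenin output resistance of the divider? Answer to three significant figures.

R_th ≤ 325 Ω

Loading drop = R_th/(R_th + R_L) ≤ 0.0850, so R_th ≤ R_L · ε/(1−ε) = 3.50 kΩ × 0.0850/0.9150 = 325 Ω.
(Any R1, R2 with R2/(R1+R2) = 0.218 and R1‖R2 ≤ 325 Ω will meet the spec.)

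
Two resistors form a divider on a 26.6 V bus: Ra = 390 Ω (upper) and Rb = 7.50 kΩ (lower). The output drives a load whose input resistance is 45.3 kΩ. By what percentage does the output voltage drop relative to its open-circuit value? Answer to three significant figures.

0.812 %

The divider's output (Thévenin) resistance is Ra‖Rb = 370.7 Ω.
Fractional drop under load = R_th/(R_th + R_L) = 370.7 / (370.7 + 45300) = 0.008117.
So the output falls by 0.812 %.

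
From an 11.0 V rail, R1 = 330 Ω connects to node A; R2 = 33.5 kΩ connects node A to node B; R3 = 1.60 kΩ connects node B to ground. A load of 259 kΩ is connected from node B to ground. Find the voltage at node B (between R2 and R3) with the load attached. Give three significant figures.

V ≈ 0.494 V

At node B, R3 is in parallel with the load: R3‖R_L = 1590 Ω.
Below node A the resistance is R2 + (R3‖R_L) = 35090 Ω, so V_A = 11.0 × 35090/35420 = 10.90 V.
Then V_B = V_A × (R3‖R_L)/(R2 + R3‖R_L) = 10.90 × 1590/35090 = 0.494 V.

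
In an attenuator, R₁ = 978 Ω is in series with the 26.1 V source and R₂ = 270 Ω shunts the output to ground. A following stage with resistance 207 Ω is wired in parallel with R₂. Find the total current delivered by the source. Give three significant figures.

R₂‖R_L = 117.2 Ω, so the source sees R₁ + R₂‖R_L = 1095 Ω.
I = 26.1 V / 1095 Ω = 23.8 mA.

I ≈ 23.8 mA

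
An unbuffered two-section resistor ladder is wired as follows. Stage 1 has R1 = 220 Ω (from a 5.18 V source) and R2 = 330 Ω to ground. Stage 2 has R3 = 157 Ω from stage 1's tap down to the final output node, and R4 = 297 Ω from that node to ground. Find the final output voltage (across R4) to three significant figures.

Stage 2 presents R3+R4 = 454.0 Ω as a load on stage 1's tap.
Stage 1's lower leg becomes R2‖(R3+R4) = 191.1 Ω, so V_mid = 5.18 × 191.1/411.1 = 2.408 V.
Stage 2 is itself unloaded: V_out = V_mid × R4/(R3+R4) = 2.408 × 297/454.0 = 1.58 V.

V_out ≈ 1.58 V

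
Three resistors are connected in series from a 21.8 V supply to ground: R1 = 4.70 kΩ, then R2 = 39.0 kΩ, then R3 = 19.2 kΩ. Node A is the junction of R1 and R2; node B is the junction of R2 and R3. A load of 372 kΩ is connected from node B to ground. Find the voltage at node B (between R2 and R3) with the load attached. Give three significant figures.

At node B, R3 is in parallel with the load: R3‖R_L = 18.26 kΩ.
Below node A the resistance is R2 + (R3‖R_L) = 57.26 kΩ, so V_A = 21.8 × 57.26/61.96 = 20.15 V.
Then V_B = V_A × (R3‖R_L)/(R2 + R3‖R_L) = 20.15 × 18.26/57.26 = 6.42 V.

V ≈ 6.42 V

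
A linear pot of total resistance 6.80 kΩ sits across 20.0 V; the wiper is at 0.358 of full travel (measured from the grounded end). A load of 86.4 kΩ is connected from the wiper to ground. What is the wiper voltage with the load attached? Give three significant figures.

V ≈ 7.03 V

The wiper splits the pot into (1−α)R = 4.366 kΩ above and αR = 2.434 kΩ below.
Lower section ‖ load = 2.368 kΩ.
V_wiper = 20.0 × 2.368/(4.366 + 2.368) = 7.03 V.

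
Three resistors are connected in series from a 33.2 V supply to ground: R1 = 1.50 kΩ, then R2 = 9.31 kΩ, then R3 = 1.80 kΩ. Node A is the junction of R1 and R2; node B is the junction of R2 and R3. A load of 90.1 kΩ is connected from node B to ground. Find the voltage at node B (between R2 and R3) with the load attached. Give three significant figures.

V ≈ 4.66 V

At node B, R3 is in parallel with the load: R3‖R_L = 1.765 kΩ.
Below node A the resistance is R2 + (R3‖R_L) = 11.07 kΩ, so V_A = 33.2 × 11.07/12.57 = 29.24 V.
Then V_B = V_A × (R3‖R_L)/(R2 + R3‖R_L) = 29.24 × 1.765/11.07 = 4.66 V.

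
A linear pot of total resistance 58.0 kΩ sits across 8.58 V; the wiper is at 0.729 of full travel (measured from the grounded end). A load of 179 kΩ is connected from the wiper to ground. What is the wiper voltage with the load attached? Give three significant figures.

The wiper splits the pot into (1−α)R = 15.72 kΩ above and αR = 42.28 kΩ below.
Lower section ‖ load = 34.20 kΩ.
V_wiper = 8.58 × 34.20/(15.72 + 34.20) = 5.88 V.

V ≈ 5.88 V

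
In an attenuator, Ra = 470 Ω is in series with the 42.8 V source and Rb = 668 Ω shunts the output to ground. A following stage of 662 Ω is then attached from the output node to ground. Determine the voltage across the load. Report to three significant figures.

V_out ≈ 17.7 V

The load sits in parallel with Rb: Rb‖R_L = (668 × 662) / (668 + 662) = 332.5 Ω.
V_out = 42.8 × 332.5 / (470 + 332.5) = 42.8 × 332.5/802.5 = 17.7 V.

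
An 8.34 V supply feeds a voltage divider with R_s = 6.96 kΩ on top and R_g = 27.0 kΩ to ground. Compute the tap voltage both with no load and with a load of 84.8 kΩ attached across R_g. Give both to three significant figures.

Unloaded: 6.63 V; loaded: 6.22 V

Open-circuit: V = 8.34 × 27.0/(6.96 + 27.0) = 6.63 V.
With the load, R_g becomes R_g‖R_L = 20.48 kΩ, so V = 8.34 × 20.48/27.44 = 6.22 V.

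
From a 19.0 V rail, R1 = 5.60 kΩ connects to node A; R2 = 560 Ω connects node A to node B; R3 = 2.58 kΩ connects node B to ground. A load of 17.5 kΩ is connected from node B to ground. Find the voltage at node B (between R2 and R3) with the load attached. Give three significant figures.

At node B, R3 is in parallel with the load: R3‖R_L = 2249 Ω.
Below node A the resistance is R2 + (R3‖R_L) = 2809 Ω, so V_A = 19.0 × 2809/8409 = 6.346 V.
Then V_B = V_A × (R3‖R_L)/(R2 + R3‖R_L) = 6.346 × 2249/2809 = 5.08 V.

V ≈ 5.08 V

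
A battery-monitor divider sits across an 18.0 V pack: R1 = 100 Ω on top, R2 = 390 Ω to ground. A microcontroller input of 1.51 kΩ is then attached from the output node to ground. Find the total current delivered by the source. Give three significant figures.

R2‖R_L = 309.9 Ω, so the source sees R1 + R2‖R_L = 409.9 Ω.
I = 18.0 V / 409.9 Ω = 43.9 mA.

I ≈ 43.9 mA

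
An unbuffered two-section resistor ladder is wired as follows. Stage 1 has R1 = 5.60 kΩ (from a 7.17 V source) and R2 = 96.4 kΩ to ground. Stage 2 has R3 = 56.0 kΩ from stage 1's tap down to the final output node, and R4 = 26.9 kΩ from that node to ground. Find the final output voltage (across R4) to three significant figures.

Stage 2 presents R3+R4 = 82.90 kΩ as a load on stage 1's tap.
Stage 1's lower leg becomes R2‖(R3+R4) = 44.57 kΩ, so V_mid = 7.17 × 44.57/50.17 = 6.370 V.
Stage 2 is itself unloaded: V_out = V_mid × R4/(R3+R4) = 6.370 × 26.9/82.90 = 2.07 V.

V_out ≈ 2.07 V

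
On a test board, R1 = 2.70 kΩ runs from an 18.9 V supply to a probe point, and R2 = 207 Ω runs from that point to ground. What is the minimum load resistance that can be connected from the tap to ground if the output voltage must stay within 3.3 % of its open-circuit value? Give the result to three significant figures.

Output resistance R_th = R1‖R2 = (2700 × 207)/2907 = 192.3 Ω.
The fractional drop is R_th/(R_th + R_L); requiring this ≤ 0.0330 gives R_L ≥ R_th(1/0.0330 − 1) = 192.3 × 29.30 = 5.63 kΩ.

R_L(min) ≈ 5.63 kΩ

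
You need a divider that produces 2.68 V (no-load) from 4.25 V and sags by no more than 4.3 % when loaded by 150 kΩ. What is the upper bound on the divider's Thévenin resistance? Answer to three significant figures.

R_th ≤ 6.74 kΩ

Loading drop = R_th/(R_th + R_L) ≤ 0.0430, so R_th ≤ R_L · ε/(1−ε) = 150 kΩ × 0.0430/0.9570 = 6.74 kΩ.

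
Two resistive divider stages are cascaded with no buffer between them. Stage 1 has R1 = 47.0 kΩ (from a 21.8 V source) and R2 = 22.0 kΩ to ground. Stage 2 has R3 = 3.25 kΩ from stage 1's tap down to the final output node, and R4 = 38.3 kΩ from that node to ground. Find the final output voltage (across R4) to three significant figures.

V_out ≈ 4.71 V

Stage 2 presents R3+R4 = 41.55 kΩ as a load on stage 1's tap.
Stage 1's lower leg becomes R2‖(R3+R4) = 14.38 kΩ, so V_mid = 21.8 × 14.38/61.38 = 5.108 V.
Stage 2 is itself unloaded: V_out = V_mid × R4/(R3+R4) = 5.108 × 38.3/41.55 = 4.71 V.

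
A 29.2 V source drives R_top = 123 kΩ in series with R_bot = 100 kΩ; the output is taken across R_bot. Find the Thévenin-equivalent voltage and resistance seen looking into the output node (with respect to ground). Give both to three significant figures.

V_th is the open-circuit tap voltage: 29.2 × 100/(123 + 100) = 13.1 V.
With the supply zeroed, R_top and R_bot appear in parallel from the tap: R_th = R_top‖R_bot = (123 × 100)/223.0 = 55.2 kΩ.

V_th = 13.1 V, R_th = 55.2 kΩ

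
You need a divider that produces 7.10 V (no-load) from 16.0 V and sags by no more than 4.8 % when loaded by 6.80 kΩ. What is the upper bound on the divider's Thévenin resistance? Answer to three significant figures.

Loading drop = R_th/(R_th + R_L) ≤ 0.0480, so R_th ≤ R_L · ε/(1−ε) = 6.80 kΩ × 0.0480/0.9520 = 343 Ω.

R_th ≤ 343 Ω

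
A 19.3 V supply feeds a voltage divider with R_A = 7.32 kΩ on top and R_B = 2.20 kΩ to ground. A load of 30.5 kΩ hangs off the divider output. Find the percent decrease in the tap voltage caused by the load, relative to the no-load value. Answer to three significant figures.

The divider's output (Thévenin) resistance is R_A‖R_B = 1.692 kΩ.
Fractional drop under load = R_th/(R_th + R_L) = 1.692 / (1.692 + 30.5) = 0.05255.
So the output falls by 5.25 %.

5.25 %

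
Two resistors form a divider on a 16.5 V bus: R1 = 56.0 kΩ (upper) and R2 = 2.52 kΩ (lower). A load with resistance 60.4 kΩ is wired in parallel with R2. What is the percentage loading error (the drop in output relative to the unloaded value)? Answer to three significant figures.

3.84 %

The divider's output (Thévenin) resistance is R1‖R2 = 2.411 kΩ.
Fractional drop under load = R_th/(R_th + R_L) = 2.411 / (2.411 + 60.4) = 0.03839.
So the output falls by 3.84 %.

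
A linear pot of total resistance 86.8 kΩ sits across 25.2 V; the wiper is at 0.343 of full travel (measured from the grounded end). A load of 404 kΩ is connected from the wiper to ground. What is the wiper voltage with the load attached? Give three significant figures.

The wiper splits the pot into (1−α)R = 57.03 kΩ above and αR = 29.77 kΩ below.
Lower section ‖ load = 27.73 kΩ.
V_wiper = 25.2 × 27.73/(57.03 + 27.73) = 8.24 V.

V ≈ 8.24 V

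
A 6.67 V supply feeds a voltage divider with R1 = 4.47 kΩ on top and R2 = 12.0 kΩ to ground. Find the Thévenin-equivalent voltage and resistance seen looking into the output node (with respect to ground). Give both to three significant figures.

V_th = 4.86 V, R_th = 3.26 kΩ

V_th is the open-circuit tap voltage: 6.67 × 12.0/(4.47 + 12.0) = 4.86 V.
With the supply zeroed, R1 and R2 appear in parallel from the tap: R_th = R1‖R2 = (4.47 × 12.0)/16.47 = 3.26 kΩ.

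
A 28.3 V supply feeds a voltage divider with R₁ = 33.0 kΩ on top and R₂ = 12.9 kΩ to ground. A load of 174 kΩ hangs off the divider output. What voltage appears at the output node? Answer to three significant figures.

The load sits in parallel with R₂: R₂‖R_L = (12.9 × 174) / (12.9 + 174) = 12.01 kΩ.
V_out = 28.3 × 12.01 / (33.0 + 12.01) = 28.3 × 12.01/45.01 = 7.55 V.

V_out ≈ 7.55 V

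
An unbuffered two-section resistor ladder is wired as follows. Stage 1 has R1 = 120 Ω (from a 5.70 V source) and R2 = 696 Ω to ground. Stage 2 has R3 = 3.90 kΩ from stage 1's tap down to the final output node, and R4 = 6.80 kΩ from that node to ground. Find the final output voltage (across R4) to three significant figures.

Stage 2 presents R3+R4 = 10700 Ω as a load on stage 1's tap.
Stage 1's lower leg becomes R2‖(R3+R4) = 653.5 Ω, so V_mid = 5.70 × 653.5/773.5 = 4.816 V.
Stage 2 is itself unloaded: V_out = V_mid × R4/(R3+R4) = 4.816 × 6800/10700 = 3.06 V.

V_out ≈ 3.06 V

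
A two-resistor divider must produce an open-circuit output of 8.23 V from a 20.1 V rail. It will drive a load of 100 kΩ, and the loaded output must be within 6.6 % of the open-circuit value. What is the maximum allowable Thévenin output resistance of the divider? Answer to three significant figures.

R_th ≤ 7.07 kΩ

Loading drop = R_th/(R_th + R_L) ≤ 0.0660, so R_th ≤ R_L · ε/(1−ε) = 100 kΩ × 0.0660/0.9340 = 7.07 kΩ.
(Any R1, R2 with R2/(R1+R2) = 0.409 and R1‖R2 ≤ 7.07 kΩ will meet the spec.)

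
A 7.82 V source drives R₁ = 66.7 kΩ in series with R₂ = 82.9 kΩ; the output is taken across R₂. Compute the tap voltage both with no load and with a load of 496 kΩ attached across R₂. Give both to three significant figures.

Unloaded: 4.33 V; loaded: 4.03 V

Open-circuit: V = 7.82 × 82.9/(66.7 + 82.9) = 4.33 V.
With the load, R₂ becomes R₂‖R_L = 71.03 kΩ, so V = 7.82 × 71.03/137.7 = 4.03 V.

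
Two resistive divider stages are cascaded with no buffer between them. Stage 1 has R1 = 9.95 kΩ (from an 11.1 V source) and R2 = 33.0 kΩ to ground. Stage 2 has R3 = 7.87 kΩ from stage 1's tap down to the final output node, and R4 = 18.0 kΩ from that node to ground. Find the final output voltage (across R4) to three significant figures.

Stage 2 presents R3+R4 = 25.87 kΩ as a load on stage 1's tap.
Stage 1's lower leg becomes R2‖(R3+R4) = 14.50 kΩ, so V_mid = 11.1 × 14.50/24.45 = 6.583 V.
Stage 2 is itself unloaded: V_out = V_mid × R4/(R3+R4) = 6.583 × 18.0/25.87 = 4.58 V.

V_out ≈ 4.58 V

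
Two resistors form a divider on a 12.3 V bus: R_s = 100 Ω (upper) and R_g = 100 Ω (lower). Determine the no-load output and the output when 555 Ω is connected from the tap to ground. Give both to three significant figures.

Open-circuit: V = 12.3 × 100/(100 + 100) = 6.15 V.
With the load, R_g becomes R_g‖R_L = 84.73 Ω, so V = 12.3 × 84.73/184.7 = 5.64 V.

Unloaded: 6.15 V; loaded: 5.64 V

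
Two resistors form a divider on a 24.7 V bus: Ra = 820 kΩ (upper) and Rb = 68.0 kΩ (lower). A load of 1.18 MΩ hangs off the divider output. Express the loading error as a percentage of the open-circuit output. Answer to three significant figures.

The divider's output (Thévenin) resistance is Ra‖Rb = 62.79 kΩ.
Fractional drop under load = R_th/(R_th + R_L) = 62.79 / (62.79 + 1180) = 0.05053.
So the output falls by 5.05 %.

5.05 %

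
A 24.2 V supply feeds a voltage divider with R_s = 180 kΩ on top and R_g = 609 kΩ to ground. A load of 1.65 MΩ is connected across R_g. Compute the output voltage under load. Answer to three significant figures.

V_out ≈ 17.2 V

The load sits in parallel with R_g: R_g‖R_L = (609 × 1650) / (609 + 1650) = 444.8 kΩ.
V_out = 24.2 × 444.8 / (180 + 444.8) = 24.2 × 444.8/624.8 = 17.2 V.
(Unloaded it would have been 18.7 V.)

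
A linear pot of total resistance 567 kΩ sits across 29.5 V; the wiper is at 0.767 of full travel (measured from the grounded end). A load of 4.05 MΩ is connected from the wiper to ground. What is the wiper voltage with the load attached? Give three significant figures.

The wiper splits the pot into (1−α)R = 132.1 kΩ above and αR = 434.9 kΩ below.
Lower section ‖ load = 392.7 kΩ.
V_wiper = 29.5 × 392.7/(132.1 + 392.7) = 22.1 V.

V ≈ 22.1 V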